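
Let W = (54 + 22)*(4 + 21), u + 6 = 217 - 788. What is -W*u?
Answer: 1096300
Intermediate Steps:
u = -577 (u = -6 + (217 - 788) = -6 - 571 = -577)
W = 1900 (W = 76*25 = 1900)
-W*u = -1900*(-577) = -1*(-1096300) = 1096300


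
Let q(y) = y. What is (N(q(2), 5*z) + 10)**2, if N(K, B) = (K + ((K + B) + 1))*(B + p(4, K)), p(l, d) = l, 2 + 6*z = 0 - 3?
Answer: 126025/1296 ≈ 97.241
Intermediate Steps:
z = -5/6 (z = -1/3 + (0 - 3)/6 = -1/3 + (1/6)*(-3) = -1/3 - 1/2 = -5/6 ≈ -0.83333)
N(K, B) = (4 + B)*(1 + B + 2*K) (N(K, B) = (K + ((K + B) + 1))*(B + 4) = (K + ((B + K) + 1))*(4 + B) = (K + (1 + B + K))*(4 + B) = (1 + B + 2*K)*(4 + B) = (4 + B)*(1 + B + 2*K))
(N(q(2), 5*z) + 10)**2 = ((4 + (5*(-5/6))**2 + 5*(5*(-5/6)) + 8*2 + 2*(5*(-5/6))*2) + 10)**2 = ((4 + (-25/6)**2 + 5*(-25/6) + 16 + 2*(-25/6)*2) + 10)**2 = ((4 + 625/36 - 125/6 + 16 - 50/3) + 10)**2 = (-5/36 + 10)**2 = (355/36)**2 = 126025/1296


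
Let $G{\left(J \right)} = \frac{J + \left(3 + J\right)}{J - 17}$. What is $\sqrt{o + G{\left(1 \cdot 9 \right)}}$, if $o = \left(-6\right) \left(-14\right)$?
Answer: $\frac{\sqrt{1302}}{4} \approx 9.0208$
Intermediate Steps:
$G{\left(J \right)} = \frac{3 + 2 J}{-17 + J}$
$o = 84$
$\sqrt{o + G{\left(1 \cdot 9 \right)}} = \sqrt{84 + \frac{3 + 2 \cdot 1 \cdot 9}{-17 + 1 \cdot 9}} = \sqrt{84 + \frac{3 + 2 \cdot 9}{-17 + 9}} = \sqrt{84 + \frac{3 + 18}{-8}} = \sqrt{84 - \frac{21}{8}} = \sqrt{\frac{651}{8}} = \frac{\sqrt{1302}}{4}$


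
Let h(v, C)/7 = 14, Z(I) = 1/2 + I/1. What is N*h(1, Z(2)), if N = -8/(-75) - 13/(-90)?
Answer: 5537/225 ≈ 24.609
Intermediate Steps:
N = 113/450 (N = -8*(-1/75) - 13*(-1/90) = 8/75 + 13/90 = 113/450 ≈ 0.25111)
Z(I) = ½ + I (Z(I) = 1*(½) + I*1 = ½ + I)
h(v, C) = 98 (h(v, C) = 7*14 = 98)
N*h(1, Z(2)) = (113/450)*98 = 5537/225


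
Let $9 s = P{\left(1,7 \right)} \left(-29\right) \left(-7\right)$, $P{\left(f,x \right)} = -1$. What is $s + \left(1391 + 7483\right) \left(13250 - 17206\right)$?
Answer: $- \frac{315950099}{9} \approx -3.5106 \cdot 10^{7}$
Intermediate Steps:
$s = - \frac{203}{9}$ ($s = \frac{\left(-1\right) \left(-29\right) \left(-7\right)}{9} = \frac{29 \left(-7\right)}{9} = \frac{1}{9} \left(-203\right) = - \frac{203}{9} \approx -22.556$)
$s + \left(1391 + 7483\right) \left(13250 - 17206\right) = - \frac{203}{9} + \left(1391 + 7483\right) \left(13250 - 17206\right) = - \frac{203}{9} + 8874 \left(-3956\right) = - \frac{203}{9} - 35105544 = - \frac{315950099}{9}$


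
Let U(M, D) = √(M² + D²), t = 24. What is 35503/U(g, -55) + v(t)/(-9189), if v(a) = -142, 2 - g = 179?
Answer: 142/9189 + 35503*√34354/34354 ≈ 191.56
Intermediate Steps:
g = -177 (g = 2 - 1*179 = 2 - 179 = -177)
U(M, D) = √(D² + M²)
35503/U(g, -55) + v(t)/(-9189) = 35503/(√((-55)² + (-177)²)) - 142/(-9189) = 35503/(√(3025 + 31329)) - 142*(-1/9189) = 35503/(√34354) + 142/9189 = 35503*(√34354/34354) + 142/9189 = 35503*√34354/34354 + 142/9189 = 142/9189 + 35503*√34354/34354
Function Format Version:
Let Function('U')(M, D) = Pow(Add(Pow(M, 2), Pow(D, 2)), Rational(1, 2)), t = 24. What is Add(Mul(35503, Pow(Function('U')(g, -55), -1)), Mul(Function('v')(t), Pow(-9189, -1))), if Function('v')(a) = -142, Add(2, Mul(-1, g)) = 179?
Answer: Add(Rational(142, 9189), Mul(Rational(35503, 34354), Pow(34354, Rational(1, 2)))) ≈ 191.56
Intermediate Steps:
g = -177 (g = Add(2, Mul(-1, 179)) = Add(2, -179) = -177)
Function('U')(M, D) = Pow(Add(Pow(D, 2), Pow(M, 2)), Rational(1, 2))
Add(Mul(35503, Pow(Function('U')(g, -55), -1)), Mul(Function('v')(t), Pow(-9189, -1))) = Add(Mul(35503, Pow(Pow(Add(Pow(-55, 2), Pow(-177, 2)), Rational(1, 2)), -1)), Mul(-142, Pow(-9189, -1))) = Add(Mul(35503, Pow(Pow(Add(3025, 31329), Rational(1, 2)), -1)), Mul(-142, Rational(-1, 9189))) = Add(Mul(35503, Pow(Pow(34354, Rational(1, 2)), -1)), Rational(142, 9189)) = Add(Mul(35503, Mul(Rational(1, 34354), Pow(34354, Rational(1, 2)))), Rational(142, 9189)) = Add(Mul(Rational(35503, 34354), Pow(34354, Rational(1, 2))), Rational(142, 9189)) = Add(Rational(142, 9189), Mul(Rational(35503, 34354), Pow(34354, Rational(1, 2))))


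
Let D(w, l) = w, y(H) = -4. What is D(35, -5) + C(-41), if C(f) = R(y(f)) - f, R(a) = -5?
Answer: 71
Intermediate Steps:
C(f) = -5 - f
D(35, -5) + C(-41) = 35 + (-5 - 1*(-41)) = 35 + (-5 + 41) = 35 + 36 = 71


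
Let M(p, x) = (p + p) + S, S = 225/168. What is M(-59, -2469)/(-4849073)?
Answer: 6533/271548088 ≈ 2.4058e-5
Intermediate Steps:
S = 75/56 (S = 225*(1/168) = 75/56 ≈ 1.3393)
M(p, x) = 75/56 + 2*p (M(p, x) = (p + p) + 75/56 = 2*p + 75/56 = 75/56 + 2*p)
M(-59, -2469)/(-4849073) = (75/56 + 2*(-59))/(-4849073) = (75/56 - 118)*(-1/4849073) = -6533/56*(-1/4849073) = 6533/271548088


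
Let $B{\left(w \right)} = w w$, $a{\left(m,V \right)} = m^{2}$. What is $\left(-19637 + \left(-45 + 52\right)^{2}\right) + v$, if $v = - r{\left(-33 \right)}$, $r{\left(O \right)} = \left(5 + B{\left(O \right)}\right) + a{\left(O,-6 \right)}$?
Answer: $-21771$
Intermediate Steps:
$B{\left(w \right)} = w^{2}$
$r{\left(O \right)} = 5 + 2 O^{2}$ ($r{\left(O \right)} = \left(5 + O^{2}\right) + O^{2} = 5 + 2 O^{2}$)
$v = -2183$ ($v = - (5 + 2 \left(-33\right)^{2}) = - (5 + 2 \cdot 1089) = - (5 + 2178) = \left(-1\right) 2183 = -2183$)
$\left(-19637 + \left(-45 + 52\right)^{2}\right) + v = \left(-19637 + \left(-45 + 52\right)^{2}\right) - 2183 = \left(-19637 + 7^{2}\right) - 2183 = \left(-19637 + 49\right) - 2183 = -19588 - 2183 = -21771$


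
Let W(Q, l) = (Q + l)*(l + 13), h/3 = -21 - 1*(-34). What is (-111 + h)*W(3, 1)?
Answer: -4032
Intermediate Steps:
h = 39 (h = 3*(-21 - 1*(-34)) = 3*(-21 + 34) = 3*13 = 39)
W(Q, l) = (13 + l)*(Q + l) (W(Q, l) = (Q + l)*(13 + l) = (13 + l)*(Q + l))
(-111 + h)*W(3, 1) = (-111 + 39)*(1² + 13*3 + 13*1 + 3*1) = -72*(1 + 39 + 13 + 3) = -72*56 = -4032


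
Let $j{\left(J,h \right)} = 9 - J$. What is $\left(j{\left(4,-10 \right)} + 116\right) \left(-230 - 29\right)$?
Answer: $-31339$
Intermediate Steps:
$\left(j{\left(4,-10 \right)} + 116\right) \left(-230 - 29\right) = \left(\left(9 - 4\right) + 116\right) \left(-230 - 29\right) = \left(\left(9 - 4\right) + 116\right) \left(-259\right) = \left(5 + 116\right) \left(-259\right) = 121 \left(-259\right) = -31339$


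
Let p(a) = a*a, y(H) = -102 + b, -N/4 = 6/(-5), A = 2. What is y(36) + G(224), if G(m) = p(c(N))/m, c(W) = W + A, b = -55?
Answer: -219511/1400 ≈ -156.79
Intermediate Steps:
N = 24/5 (N = -24/(-5) = -24*(-1)/5 = -4*(-6/5) = 24/5 ≈ 4.8000)
y(H) = -157 (y(H) = -102 - 55 = -157)
c(W) = 2 + W (c(W) = W + 2 = 2 + W)
p(a) = a²
G(m) = 1156/(25*m) (G(m) = (2 + 24/5)²/m = (34/5)²/m = 1156/(25*m))
y(36) + G(224) = -157 + (1156/25)/224 = -157 + (1156/25)*(1/224) = -157 + 289/1400 = -219511/1400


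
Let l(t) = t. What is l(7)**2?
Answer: 49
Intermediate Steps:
l(7)**2 = 7**2 = 49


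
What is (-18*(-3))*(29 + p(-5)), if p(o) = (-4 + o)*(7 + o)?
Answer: 594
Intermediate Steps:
(-18*(-3))*(29 + p(-5)) = (-18*(-3))*(29 + (-28 + (-5)² + 3*(-5))) = 54*(29 + (-28 + 25 - 15)) = 54*(29 - 18) = 54*11 = 594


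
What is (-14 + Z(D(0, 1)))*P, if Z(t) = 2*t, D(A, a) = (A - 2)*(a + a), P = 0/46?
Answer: 0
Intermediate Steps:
P = 0 (P = 0*(1/46) = 0)
D(A, a) = 2*a*(-2 + A) (D(A, a) = (-2 + A)*(2*a) = 2*a*(-2 + A))
(-14 + Z(D(0, 1)))*P = (-14 + 2*(2*1*(-2 + 0)))*0 = (-14 + 2*(2*1*(-2)))*0 = (-14 + 2*(-4))*0 = (-14 - 8)*0 = -22*0 = 0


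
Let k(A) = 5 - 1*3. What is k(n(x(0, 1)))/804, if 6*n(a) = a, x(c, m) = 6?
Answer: 1/402 ≈ 0.0024876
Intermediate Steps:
n(a) = a/6
k(A) = 2 (k(A) = 5 - 3 = 2)
k(n(x(0, 1)))/804 = 2/804 = 2*(1/804) = 1/402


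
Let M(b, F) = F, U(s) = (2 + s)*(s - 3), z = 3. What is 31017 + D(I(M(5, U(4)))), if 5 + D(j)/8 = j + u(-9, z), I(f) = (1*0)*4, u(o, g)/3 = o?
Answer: 30761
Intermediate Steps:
U(s) = (-3 + s)*(2 + s) (U(s) = (2 + s)*(-3 + s) = (-3 + s)*(2 + s))
u(o, g) = 3*o
I(f) = 0 (I(f) = 0*4 = 0)
D(j) = -256 + 8*j (D(j) = -40 + 8*(j + 3*(-9)) = -40 + 8*(j - 27) = -40 + 8*(-27 + j) = -40 + (-216 + 8*j) = -256 + 8*j)
31017 + D(I(M(5, U(4)))) = 31017 + (-256 + 8*0) = 31017 + (-256 + 0) = 31017 - 256 = 30761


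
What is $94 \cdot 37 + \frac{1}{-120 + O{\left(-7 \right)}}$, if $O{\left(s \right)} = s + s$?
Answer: $\frac{466051}{134} \approx 3478.0$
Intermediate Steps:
$O{\left(s \right)} = 2 s$
$94 \cdot 37 + \frac{1}{-120 + O{\left(-7 \right)}} = 94 \cdot 37 + \frac{1}{-120 + 2 \left(-7\right)} = 3478 + \frac{1}{-120 - 14} = 3478 + \frac{1}{-134} = 3478 - \frac{1}{134} = \frac{466051}{134}$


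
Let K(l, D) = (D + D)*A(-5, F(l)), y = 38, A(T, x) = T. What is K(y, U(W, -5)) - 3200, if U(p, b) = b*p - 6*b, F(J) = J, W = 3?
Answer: -3350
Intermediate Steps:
U(p, b) = -6*b + b*p
K(l, D) = -10*D (K(l, D) = (D + D)*(-5) = (2*D)*(-5) = -10*D)
K(y, U(W, -5)) - 3200 = -(-50)*(-6 + 3) - 3200 = -(-50)*(-3) - 3200 = -10*15 - 3200 = -150 - 3200 = -3350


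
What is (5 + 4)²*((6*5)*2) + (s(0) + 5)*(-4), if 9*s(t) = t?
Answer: 4840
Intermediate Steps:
s(t) = t/9
(5 + 4)²*((6*5)*2) + (s(0) + 5)*(-4) = (5 + 4)²*((6*5)*2) + ((⅑)*0 + 5)*(-4) = 9²*(30*2) + (0 + 5)*(-4) = 81*60 + 5*(-4) = 4860 - 20 = 4840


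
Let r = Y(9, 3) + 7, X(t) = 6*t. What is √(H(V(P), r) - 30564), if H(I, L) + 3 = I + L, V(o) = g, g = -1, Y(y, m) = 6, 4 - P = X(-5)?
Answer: 3*I*√3395 ≈ 174.8*I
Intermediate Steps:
P = 34 (P = 4 - 6*(-5) = 4 - 1*(-30) = 4 + 30 = 34)
r = 13 (r = 6 + 7 = 13)
V(o) = -1
H(I, L) = -3 + I + L (H(I, L) = -3 + (I + L) = -3 + I + L)
√(H(V(P), r) - 30564) = √((-3 - 1 + 13) - 30564) = √(9 - 30564) = √(-30555) = 3*I*√3395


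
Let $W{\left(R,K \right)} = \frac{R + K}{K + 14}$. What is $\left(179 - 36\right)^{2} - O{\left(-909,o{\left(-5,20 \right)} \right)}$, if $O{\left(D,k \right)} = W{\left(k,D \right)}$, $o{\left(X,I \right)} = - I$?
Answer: $\frac{18300926}{895} \approx 20448.0$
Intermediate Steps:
$W{\left(R,K \right)} = \frac{K + R}{14 + K}$
$O{\left(D,k \right)} = \frac{D + k}{14 + D}$
$\left(179 - 36\right)^{2} - O{\left(-909,o{\left(-5,20 \right)} \right)} = \left(179 - 36\right)^{2} - \frac{-909 - 20}{14 - 909} = 143^{2} - \frac{-909 - 20}{-895} = 20449 - \left(- \frac{1}{895}\right) \left(-929\right) = 20449 - \frac{929}{895} = \frac{18300926}{895}$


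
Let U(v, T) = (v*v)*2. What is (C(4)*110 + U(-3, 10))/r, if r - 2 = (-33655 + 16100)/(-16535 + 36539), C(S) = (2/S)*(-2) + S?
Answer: 6961392/22453 ≈ 310.04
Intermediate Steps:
U(v, T) = 2*v**2 (U(v, T) = v**2*2 = 2*v**2)
C(S) = S - 4/S (C(S) = -4/S + S = S - 4/S)
r = 22453/20004 (r = 2 + (-33655 + 16100)/(-16535 + 36539) = 2 - 17555/20004 = 22453/20004 ≈ 1.1224)
(C(4)*110 + U(-3, 10))/r = ((4 - 4/4)*110 + 2*(-3)**2)/(22453/20004) = ((4 - 4*1/4)*110 + 2*9)*(20004/22453) = ((4 - 1)*110 + 18)*(20004/22453) = (3*110 + 18)*(20004/22453) = (330 + 18)*(20004/22453) = 348*(20004/22453) = 6961392/22453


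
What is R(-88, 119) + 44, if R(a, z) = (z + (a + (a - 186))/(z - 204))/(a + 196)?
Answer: 414397/9180 ≈ 45.141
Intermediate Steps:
R(a, z) = (z + (-186 + 2*a)/(-204 + z))/(196 + a) (R(a, z) = (z + (a + (-186 + a))/(-204 + z))/(196 + a) = (z + (-186 + 2*a)/(-204 + z))/(196 + a))
R(-88, 119) + 44 = (-186 + 119**2 - 204*119 + 2*(-88))/(-39984 - 204*(-88) + 196*119 - 88*119) + 44 = (-186 + 14161 - 24276 - 176)/(-39984 + 17952 + 23324 - 10472) + 44 = -10477/(-9180) + 44 = -1/9180*(-10477) + 44 = 10477/9180 + 44 = 414397/9180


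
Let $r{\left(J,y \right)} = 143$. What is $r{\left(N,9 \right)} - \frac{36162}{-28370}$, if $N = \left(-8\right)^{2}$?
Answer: $\frac{2046536}{14185} \approx 144.27$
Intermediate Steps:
$N = 64$
$r{\left(N,9 \right)} - \frac{36162}{-28370} = 143 - \frac{36162}{-28370} = 143 - 36162 \left(- \frac{1}{28370}\right) = 143 - - \frac{18081}{14185} = 143 + \frac{18081}{14185} = \frac{2046536}{14185}$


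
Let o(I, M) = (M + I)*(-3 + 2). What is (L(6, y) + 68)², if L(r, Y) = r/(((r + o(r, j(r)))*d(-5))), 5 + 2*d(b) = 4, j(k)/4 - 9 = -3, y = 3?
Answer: 18769/4 ≈ 4692.3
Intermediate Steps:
j(k) = 24 (j(k) = 36 + 4*(-3) = 36 - 12 = 24)
o(I, M) = -I - M (o(I, M) = (I + M)*(-1) = -I - M)
d(b) = -½ (d(b) = -5/2 + (½)*4 = -5/2 + 2 = -½)
L(r, Y) = r/12 (L(r, Y) = r/(((r + (-r - 1*24))*(-½))) = r/(((r + (-r - 24))*(-½))) = r/(((r + (-24 - r))*(-½))) = r/((-24*(-½))) = r/12)
(L(6, y) + 68)² = ((1/12)*6 + 68)² = (½ + 68)² = (137/2)² = 18769/4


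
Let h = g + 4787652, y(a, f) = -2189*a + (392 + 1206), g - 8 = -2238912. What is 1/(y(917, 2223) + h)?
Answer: 1/543033 ≈ 1.8415e-6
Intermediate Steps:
g = -2238904 (g = 8 - 2238912 = -2238904)
y(a, f) = 1598 - 2189*a (y(a, f) = -2189*a + 1598 = 1598 - 2189*a)
h = 2548748 (h = -2238904 + 4787652 = 2548748)
1/(y(917, 2223) + h) = 1/((1598 - 2189*917) + 2548748) = 1/((1598 - 2007313) + 2548748) = 1/(-2005715 + 2548748) = 1/543033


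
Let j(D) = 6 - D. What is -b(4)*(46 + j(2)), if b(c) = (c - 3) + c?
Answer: -250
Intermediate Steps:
b(c) = -3 + 2*c (b(c) = (-3 + c) + c = -3 + 2*c)
-b(4)*(46 + j(2)) = -(-3 + 2*4)*(46 + (6 - 1*2)) = -(-3 + 8)*(46 + (6 - 2)) = -5*(46 + 4) = -5*50 = -1*250 = -250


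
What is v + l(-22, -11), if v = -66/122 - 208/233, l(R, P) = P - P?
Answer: -20377/14213 ≈ -1.4337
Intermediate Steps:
l(R, P) = 0
v = -20377/14213 (v = -66*1/122 - 208*1/233 = -33/61 - 208/233 = -20377/14213 ≈ -1.4337)
v + l(-22, -11) = -20377/14213 + 0 = -20377/14213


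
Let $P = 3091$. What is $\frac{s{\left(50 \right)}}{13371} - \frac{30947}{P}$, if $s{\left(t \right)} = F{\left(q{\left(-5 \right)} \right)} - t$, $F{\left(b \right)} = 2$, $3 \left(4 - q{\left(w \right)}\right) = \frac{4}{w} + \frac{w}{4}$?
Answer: $- \frac{137980235}{13776587} \approx -10.016$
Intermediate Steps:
$q{\left(w \right)} = 4 - \frac{4}{3 w} - \frac{w}{12}$ ($q{\left(w \right)} = 4 - \frac{\frac{4}{w} + \frac{w}{4}}{3} = 4 - \left(\frac{w}{12} + \frac{4}{3 w}\right) = 4 - \frac{4}{3 w} - \frac{w}{12}$)
$s{\left(t \right)} = 2 - t$
$\frac{s{\left(50 \right)}}{13371} - \frac{30947}{P} = \frac{2 - 50}{13371} - \frac{30947}{3091} = \left(2 - 50\right) \frac{1}{13371} - \frac{30947}{3091} = \left(-48\right) \frac{1}{13371} - \frac{30947}{3091} = - \frac{16}{4457} - \frac{30947}{3091} = - \frac{137980235}{13776587}$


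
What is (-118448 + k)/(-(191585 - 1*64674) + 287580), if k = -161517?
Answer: -279965/160669 ≈ -1.7425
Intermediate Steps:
(-118448 + k)/(-(191585 - 1*64674) + 287580) = (-118448 - 161517)/(-(191585 - 1*64674) + 287580) = -279965/(-(191585 - 64674) + 287580) = -279965/(-1*126911 + 287580) = -279965/(-126911 + 287580) = -279965/160669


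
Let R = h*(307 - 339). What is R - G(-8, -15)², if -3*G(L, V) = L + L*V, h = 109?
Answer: -43936/9 ≈ -4881.8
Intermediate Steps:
G(L, V) = -L/3 - L*V/3 (G(L, V) = -(L + L*V)/3 = -L/3 - L*V/3)
R = -3488 (R = 109*(307 - 339) = 109*(-32) = -3488)
R - G(-8, -15)² = -3488 - (-⅓*(-8)*(1 - 15))² = -3488 - (-⅓*(-8)*(-14))² = -3488 - (-112/3)² = -3488 - 1*12544/9 = -3488 - 12544/9 = -43936/9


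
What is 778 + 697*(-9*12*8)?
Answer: -601430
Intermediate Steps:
778 + 697*(-9*12*8) = 778 + 697*(-108*8) = 778 + 697*(-864) = 778 - 602208 = -601430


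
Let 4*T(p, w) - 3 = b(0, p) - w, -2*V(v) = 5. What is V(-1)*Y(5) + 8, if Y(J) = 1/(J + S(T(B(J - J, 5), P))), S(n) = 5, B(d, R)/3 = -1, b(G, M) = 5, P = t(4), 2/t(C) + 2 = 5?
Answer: 31/4 ≈ 7.7500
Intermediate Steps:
t(C) = ⅔ (t(C) = 2/(-2 + 5) = 2/3 = 2*(⅓) = ⅔)
P = ⅔ ≈ 0.66667
B(d, R) = -3 (B(d, R) = 3*(-1) = -3)
V(v) = -5/2 (V(v) = -½*5 = -5/2)
T(p, w) = 2 - w/4 (T(p, w) = ¾ + (5 - w)/4 = ¾ + (5/4 - w/4) = 2 - w/4)
Y(J) = 1/(5 + J) (Y(J) = 1/(J + 5) = 1/(5 + J))
V(-1)*Y(5) + 8 = -5/(2*(5 + 5)) + 8 = -5/2/10 + 8 = -5/2*⅒ + 8 = -¼ + 8 = 31/4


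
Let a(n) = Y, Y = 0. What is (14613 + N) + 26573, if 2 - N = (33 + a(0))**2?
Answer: 40099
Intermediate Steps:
a(n) = 0
N = -1087 (N = 2 - (33 + 0)**2 = 2 - 1*33**2 = 2 - 1*1089 = 2 - 1089 = -1087)
(14613 + N) + 26573 = (14613 - 1087) + 26573 = 13526 + 26573 = 40099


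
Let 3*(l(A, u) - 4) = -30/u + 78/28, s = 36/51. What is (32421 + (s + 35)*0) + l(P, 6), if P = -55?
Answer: 1361819/42 ≈ 32424.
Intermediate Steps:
s = 12/17 (s = 36*(1/51) = 12/17 ≈ 0.70588)
l(A, u) = 69/14 - 10/u (l(A, u) = 4 + (-30/u + 78/28)/3 = 4 + (-30/u + 78*(1/28))/3 = 4 + (-30/u + 39/14)/3 = 4 + (39/14 - 30/u)/3 = 4 + (13/14 - 10/u) = 69/14 - 10/u)
(32421 + (s + 35)*0) + l(P, 6) = (32421 + (12/17 + 35)*0) + (69/14 - 10/6) = (32421 + (607/17)*0) + (69/14 - 10*⅙) = (32421 + 0) + (69/14 - 5/3) = 32421 + 137/42 = 1361819/42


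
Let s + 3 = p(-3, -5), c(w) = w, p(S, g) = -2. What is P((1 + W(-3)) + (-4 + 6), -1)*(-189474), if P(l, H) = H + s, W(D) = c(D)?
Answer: 1136844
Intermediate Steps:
s = -5 (s = -3 - 2 = -5)
W(D) = D
P(l, H) = -5 + H (P(l, H) = H - 5 = -5 + H)
P((1 + W(-3)) + (-4 + 6), -1)*(-189474) = (-5 - 1)*(-189474) = -6*(-189474) = 1136844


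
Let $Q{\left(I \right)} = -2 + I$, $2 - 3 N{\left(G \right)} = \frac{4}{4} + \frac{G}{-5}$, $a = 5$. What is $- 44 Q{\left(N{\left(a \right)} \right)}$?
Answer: $\frac{176}{3} \approx 58.667$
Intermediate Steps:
$N{\left(G \right)} = \frac{1}{3} + \frac{G}{15}$ ($N{\left(G \right)} = \frac{2}{3} - \frac{\frac{4}{4} + \frac{G}{-5}}{3} = \frac{2}{3} - \frac{4 \cdot \frac{1}{4} + G \left(- \frac{1}{5}\right)}{3} = \frac{2}{3} - \frac{1 - \frac{G}{5}}{3} = \frac{2}{3} + \left(- \frac{1}{3} + \frac{G}{15}\right) = \frac{1}{3} + \frac{G}{15}$)
$- 44 Q{\left(N{\left(a \right)} \right)} = - 44 \left(-2 + \left(\frac{1}{3} + \frac{1}{15} \cdot 5\right)\right) = - 44 \left(-2 + \left(\frac{1}{3} + \frac{1}{3}\right)\right) = - 44 \left(-2 + \frac{2}{3}\right) = \left(-44\right) \left(- \frac{4}{3}\right) = \frac{176}{3}$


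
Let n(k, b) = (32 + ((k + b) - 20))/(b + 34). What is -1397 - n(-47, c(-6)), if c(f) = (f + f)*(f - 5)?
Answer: -231999/166 ≈ -1397.6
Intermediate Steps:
c(f) = 2*f*(-5 + f) (c(f) = (2*f)*(-5 + f) = 2*f*(-5 + f))
n(k, b) = (12 + b + k)/(34 + b) (n(k, b) = (32 + ((b + k) - 20))/(34 + b) = (32 + (-20 + b + k))/(34 + b) = (12 + b + k)/(34 + b))
-1397 - n(-47, c(-6)) = -1397 - (12 + 2*(-6)*(-5 - 6) - 47)/(34 + 2*(-6)*(-5 - 6)) = -1397 - (12 + 2*(-6)*(-11) - 47)/(34 + 2*(-6)*(-11)) = -1397 - (12 + 132 - 47)/(34 + 132) = -1397 - 97/166 = -231999/166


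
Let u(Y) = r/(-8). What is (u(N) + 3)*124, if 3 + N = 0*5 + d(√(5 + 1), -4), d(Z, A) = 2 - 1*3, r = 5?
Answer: 589/2 ≈ 294.50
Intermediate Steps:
d(Z, A) = -1 (d(Z, A) = 2 - 3 = -1)
N = -4 (N = -3 + (0*5 - 1) = -3 + (0 - 1) = -3 - 1 = -4)
u(Y) = -5/8 (u(Y) = 5/(-8) = 5*(-⅛) = -5/8)
(u(N) + 3)*124 = (-5/8 + 3)*124 = (19/8)*124 = 589/2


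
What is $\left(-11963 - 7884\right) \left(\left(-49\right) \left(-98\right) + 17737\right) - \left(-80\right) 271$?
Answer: $-447309853$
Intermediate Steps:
$\left(-11963 - 7884\right) \left(\left(-49\right) \left(-98\right) + 17737\right) - \left(-80\right) 271 = - 19847 \left(4802 + 17737\right) - -21680 = \left(-19847\right) 22539 + 21680 = -447331533 + 21680 = -447309853$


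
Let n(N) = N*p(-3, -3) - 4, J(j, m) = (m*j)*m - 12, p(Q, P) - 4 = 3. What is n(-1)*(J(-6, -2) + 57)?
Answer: -231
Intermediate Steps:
p(Q, P) = 7 (p(Q, P) = 4 + 3 = 7)
J(j, m) = -12 + j*m² (J(j, m) = (j*m)*m - 12 = j*m² - 12 = -12 + j*m²)
n(N) = -4 + 7*N (n(N) = N*7 - 4 = 7*N - 4 = -4 + 7*N)
n(-1)*(J(-6, -2) + 57) = (-4 + 7*(-1))*((-12 - 6*(-2)²) + 57) = (-4 - 7)*((-12 - 6*4) + 57) = -11*((-12 - 24) + 57) = -11*(-36 + 57) = -11*21 = -231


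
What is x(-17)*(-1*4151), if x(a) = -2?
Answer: 8302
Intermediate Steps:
x(-17)*(-1*4151) = -(-2)*4151 = -2*(-4151) = 8302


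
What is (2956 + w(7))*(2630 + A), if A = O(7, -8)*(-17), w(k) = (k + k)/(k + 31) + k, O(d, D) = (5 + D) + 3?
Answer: 148079520/19 ≈ 7.7937e+6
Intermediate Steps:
O(d, D) = 8 + D
w(k) = k + 2*k/(31 + k) (w(k) = (2*k)/(31 + k) + k = 2*k/(31 + k) + k = k + 2*k/(31 + k))
A = 0 (A = (8 - 8)*(-17) = 0*(-17) = 0)
(2956 + w(7))*(2630 + A) = (2956 + 7*(33 + 7)/(31 + 7))*(2630 + 0) = (2956 + 7*40/38)*2630 = (2956 + 7*(1/38)*40)*2630 = (2956 + 140/19)*2630 = (56304/19)*2630 = 148079520/19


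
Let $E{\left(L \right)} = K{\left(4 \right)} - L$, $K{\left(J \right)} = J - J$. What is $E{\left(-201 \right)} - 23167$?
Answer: $-22966$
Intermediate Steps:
$K{\left(J \right)} = 0$
$E{\left(L \right)} = - L$ ($E{\left(L \right)} = 0 - L = - L$)
$E{\left(-201 \right)} - 23167 = \left(-1\right) \left(-201\right) - 23167 = 201 - 23167 = -22966$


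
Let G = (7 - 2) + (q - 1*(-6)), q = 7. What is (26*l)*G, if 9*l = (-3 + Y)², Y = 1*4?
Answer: 52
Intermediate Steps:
Y = 4
l = ⅑ (l = (-3 + 4)²/9 = (⅑)*1² = (⅑)*1 = ⅑ ≈ 0.11111)
G = 18 (G = (7 - 2) + (7 - 1*(-6)) = 5 + (7 + 6) = 5 + 13 = 18)
(26*l)*G = (26*(⅑))*18 = (26/9)*18 = 52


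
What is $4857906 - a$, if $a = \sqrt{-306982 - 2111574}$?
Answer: $4857906 - 2 i \sqrt{604639} \approx 4.8579 \cdot 10^{6} - 1555.2 i$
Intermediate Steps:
$a = 2 i \sqrt{604639}$ ($a = \sqrt{-2418556} = 2 i \sqrt{604639} \approx 1555.2 i$)
$4857906 - a = 4857906 - 2 i \sqrt{604639}$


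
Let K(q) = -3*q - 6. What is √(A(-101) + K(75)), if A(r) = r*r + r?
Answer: √9869 ≈ 99.343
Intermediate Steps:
K(q) = -6 - 3*q
A(r) = r + r² (A(r) = r² + r = r + r²)
√(A(-101) + K(75)) = √(-101*(1 - 101) + (-6 - 3*75)) = √(-101*(-100) + (-6 - 225)) = √(10100 - 231) = √9869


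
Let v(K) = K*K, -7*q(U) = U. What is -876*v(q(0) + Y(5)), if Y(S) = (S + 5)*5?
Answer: -2190000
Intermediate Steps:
q(U) = -U/7
Y(S) = 25 + 5*S (Y(S) = (5 + S)*5 = 25 + 5*S)
v(K) = K**2
-876*v(q(0) + Y(5)) = -876*(-1/7*0 + (25 + 5*5))**2 = -876*(0 + (25 + 25))**2 = -876*(0 + 50)**2 = -876*50**2 = -876*2500 = -2190000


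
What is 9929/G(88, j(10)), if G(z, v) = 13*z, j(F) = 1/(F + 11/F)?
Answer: 9929/1144 ≈ 8.6792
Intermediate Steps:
9929/G(88, j(10)) = 9929/((13*88)) = 9929/1144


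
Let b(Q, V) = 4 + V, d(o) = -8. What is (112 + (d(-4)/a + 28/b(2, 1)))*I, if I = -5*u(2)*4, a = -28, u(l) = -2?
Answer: 33008/7 ≈ 4715.4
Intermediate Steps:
I = 40 (I = -5*(-2)*4 = 10*4 = 40)
(112 + (d(-4)/a + 28/b(2, 1)))*I = (112 + (-8/(-28) + 28/(4 + 1)))*40 = (112 + (-8*(-1/28) + 28/5))*40 = (112 + (2/7 + 28*(⅕)))*40 = (112 + (2/7 + 28/5))*40 = (112 + 206/35)*40 = (4126/35)*40 = 33008/7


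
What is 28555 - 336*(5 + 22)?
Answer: 19483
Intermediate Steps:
28555 - 336*(5 + 22) = 28555 - 336*27 = 28555 - 1*9072 = 28555 - 9072 = 19483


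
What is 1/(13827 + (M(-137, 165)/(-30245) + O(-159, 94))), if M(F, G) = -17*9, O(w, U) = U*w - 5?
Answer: -30245/33995227 ≈ -0.00088968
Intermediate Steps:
O(w, U) = -5 + U*w
M(F, G) = -153
1/(13827 + (M(-137, 165)/(-30245) + O(-159, 94))) = 1/(13827 + (-153/(-30245) + (-5 + 94*(-159)))) = 1/(13827 + (-153*(-1/30245) + (-5 - 14946))) = 1/(13827 + (153/30245 - 14951)) = 1/(13827 - 452192842/30245) = 1/(-33995227/30245) = -30245/33995227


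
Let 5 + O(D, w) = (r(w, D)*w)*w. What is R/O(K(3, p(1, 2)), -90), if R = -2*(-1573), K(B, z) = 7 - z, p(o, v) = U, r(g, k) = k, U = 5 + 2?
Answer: -3146/5 ≈ -629.20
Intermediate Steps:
U = 7
p(o, v) = 7
O(D, w) = -5 + D*w**2 (O(D, w) = -5 + (D*w)*w = -5 + D*w**2)
R = 3146
R/O(K(3, p(1, 2)), -90) = 3146/(-5 + (7 - 1*7)*(-90)**2) = 3146/(-5 + (7 - 7)*8100) = 3146/(-5 + 0*8100) = 3146/(-5 + 0) = 3146/(-5) = 3146*(-1/5) = -3146/5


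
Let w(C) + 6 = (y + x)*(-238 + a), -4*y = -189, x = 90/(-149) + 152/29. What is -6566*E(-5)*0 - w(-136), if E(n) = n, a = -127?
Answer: 327443369/17284 ≈ 18945.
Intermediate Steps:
x = 20038/4321 (x = 90*(-1/149) + 152*(1/29) = -90/149 + 152/29 = 20038/4321 ≈ 4.6374)
y = 189/4 (y = -¼*(-189) = 189/4 ≈ 47.250)
w(C) = -327443369/17284 (w(C) = -6 + (189/4 + 20038/4321)*(-238 - 127) = -6 + (896821/17284)*(-365) = -6 - 327339665/17284 = -327443369/17284)
-6566*E(-5)*0 - w(-136) = -(-32830)*0 - 1*(-327443369/17284) = -6566*0 + 327443369/17284 = 0 + 327443369/17284 = 327443369/17284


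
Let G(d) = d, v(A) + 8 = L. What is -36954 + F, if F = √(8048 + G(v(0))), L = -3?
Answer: -36954 + 3*√893 ≈ -36864.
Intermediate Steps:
v(A) = -11 (v(A) = -8 - 3 = -11)
F = 3*√893 (F = √(8048 - 11) = √8037 = 3*√893 ≈ 89.649)
-36954 + F = -36954 + 3*√893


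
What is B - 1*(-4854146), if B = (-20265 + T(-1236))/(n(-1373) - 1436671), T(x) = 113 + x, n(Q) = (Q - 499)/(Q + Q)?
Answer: 9575037697762386/1972548347 ≈ 4.8541e+6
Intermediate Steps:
n(Q) = (-499 + Q)/(2*Q) (n(Q) = (-499 + Q)/((2*Q)) = (-499 + Q)*(1/(2*Q)) = (-499 + Q)/(2*Q))
B = 29365724/1972548347 (B = (-20265 + (113 - 1236))/((½)*(-499 - 1373)/(-1373) - 1436671) = (-20265 - 1123)/((½)*(-1/1373)*(-1872) - 1436671) = -21388/(936/1373 - 1436671) = -21388/(-1972548347/1373) = -21388*(-1373/1972548347) = 29365724/1972548347 ≈ 0.014887)
B - 1*(-4854146) = 29365724/1972548347 - 1*(-4854146) = 29365724/1972548347 + 4854146 = 9575037697762386/1972548347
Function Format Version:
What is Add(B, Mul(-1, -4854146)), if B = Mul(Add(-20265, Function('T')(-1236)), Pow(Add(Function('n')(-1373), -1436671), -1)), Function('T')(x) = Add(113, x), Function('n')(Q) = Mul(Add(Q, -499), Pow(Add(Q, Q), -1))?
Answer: Rational(9575037697762386, 1972548347) ≈ 4.8541e+6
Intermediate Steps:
Function('n')(Q) = Mul(Rational(1, 2), Pow(Q, -1), Add(-499, Q)) (Function('n')(Q) = Mul(Add(-499, Q), Pow(Mul(2, Q), -1)) = Mul(Add(-499, Q), Mul(Rational(1, 2), Pow(Q, -1))) = Mul(Rational(1, 2), Pow(Q, -1), Add(-499, Q)))
B = Rational(29365724, 1972548347) (B = Mul(Add(-20265, Add(113, -1236)), Pow(Add(Mul(Rational(1, 2), Pow(-1373, -1), Add(-499, -1373)), -1436671), -1)) = Mul(Add(-20265, -1123), Pow(Add(Mul(Rational(1, 2), Rational(-1, 1373), -1872), -1436671), -1)) = Mul(-21388, Pow(Add(Rational(936, 1373), -1436671), -1)) = Mul(-21388, Pow(Rational(-1972548347, 1373), -1)) = Mul(-21388, Rational(-1373, 1972548347)) = Rational(29365724, 1972548347) ≈ 0.014887)
Add(B, Mul(-1, -4854146)) = Add(Rational(29365724, 1972548347), Mul(-1, -4854146)) = Add(Rational(29365724, 1972548347), 4854146) = Rational(9575037697762386, 1972548347)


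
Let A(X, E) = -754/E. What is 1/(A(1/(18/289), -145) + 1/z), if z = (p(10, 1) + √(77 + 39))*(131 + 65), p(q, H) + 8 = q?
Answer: 559327160/2908450247 - 9800*√29/2908450247 ≈ 0.19229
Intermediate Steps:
p(q, H) = -8 + q
z = 392 + 392*√29 (z = ((-8 + 10) + √(77 + 39))*(131 + 65) = (2 + √116)*196 = (2 + 2*√29)*196 = 392 + 392*√29 ≈ 2503.0)
1/(A(1/(18/289), -145) + 1/z) = 1/(-754/(-145) + 1/(392 + 392*√29)) = 1/(-754*(-1/145) + 1/(392 + 392*√29)) = 1/(26/5 + 1/(392 + 392*√29))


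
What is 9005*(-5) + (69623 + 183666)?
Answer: 208264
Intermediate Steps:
9005*(-5) + (69623 + 183666) = -45025 + 253289 = 208264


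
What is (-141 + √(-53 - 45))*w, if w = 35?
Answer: -4935 + 245*I*√2 ≈ -4935.0 + 346.48*I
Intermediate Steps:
(-141 + √(-53 - 45))*w = (-141 + √(-53 - 45))*35 = (-141 + √(-98))*35 = (-141 + 7*I*√2)*35 = -4935 + 245*I*√2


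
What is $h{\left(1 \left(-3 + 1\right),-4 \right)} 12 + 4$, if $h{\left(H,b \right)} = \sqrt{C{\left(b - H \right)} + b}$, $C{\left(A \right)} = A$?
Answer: $4 + 12 i \sqrt{6} \approx 4.0 + 29.394 i$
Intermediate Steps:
$h{\left(H,b \right)} = \sqrt{- H + 2 b}$ ($h{\left(H,b \right)} = \sqrt{\left(b - H\right) + b} = \sqrt{- H + 2 b}$)
$h{\left(1 \left(-3 + 1\right),-4 \right)} 12 + 4 = \sqrt{- 1 \left(-3 + 1\right) + 2 \left(-4\right)} 12 + 4 = \sqrt{- 1 \left(-2\right) - 8} \cdot 12 + 4 = \sqrt{\left(-1\right) \left(-2\right) - 8} \cdot 12 + 4 = \sqrt{2 - 8} \cdot 12 + 4 = \sqrt{-6} \cdot 12 + 4 = i \sqrt{6} \cdot 12 + 4 = 12 i \sqrt{6} + 4 = 4 + 12 i \sqrt{6}$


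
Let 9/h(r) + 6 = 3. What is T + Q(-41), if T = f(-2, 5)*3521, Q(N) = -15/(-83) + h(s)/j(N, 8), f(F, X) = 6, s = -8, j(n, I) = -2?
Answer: 3507195/166 ≈ 21128.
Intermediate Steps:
h(r) = -3 (h(r) = 9/(-6 + 3) = 9/(-3) = 9*(-⅓) = -3)
Q(N) = 279/166 (Q(N) = -15/(-83) - 3/(-2) = -15*(-1/83) - 3*(-½) = 15/83 + 3/2 = 279/166)
T = 21126 (T = 6*3521 = 21126)
T + Q(-41) = 21126 + 279/166 = 3507195/166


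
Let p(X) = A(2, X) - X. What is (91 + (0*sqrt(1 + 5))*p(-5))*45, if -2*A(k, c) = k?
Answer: 4095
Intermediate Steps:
A(k, c) = -k/2
p(X) = -1 - X (p(X) = -1/2*2 - X = -1 - X)
(91 + (0*sqrt(1 + 5))*p(-5))*45 = (91 + (0*sqrt(1 + 5))*(-1 - 1*(-5)))*45 = (91 + (0*sqrt(6))*(-1 + 5))*45 = (91 + 0*4)*45 = (91 + 0)*45 = 91*45 = 4095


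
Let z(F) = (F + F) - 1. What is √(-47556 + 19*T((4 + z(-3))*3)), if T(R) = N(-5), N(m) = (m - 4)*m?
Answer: 3*I*√5189 ≈ 216.1*I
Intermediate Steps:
z(F) = -1 + 2*F (z(F) = 2*F - 1 = -1 + 2*F)
N(m) = m*(-4 + m) (N(m) = (-4 + m)*m = m*(-4 + m))
T(R) = 45 (T(R) = -5*(-4 - 5) = -5*(-9) = 45)
√(-47556 + 19*T((4 + z(-3))*3)) = √(-47556 + 19*45) = √(-47556 + 855) = √(-46701) = 3*I*√5189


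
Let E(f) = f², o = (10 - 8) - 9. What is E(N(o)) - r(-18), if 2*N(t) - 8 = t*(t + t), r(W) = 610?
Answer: 2199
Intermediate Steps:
o = -7 (o = 2 - 9 = -7)
N(t) = 4 + t² (N(t) = 4 + (t*(t + t))/2 = 4 + (t*(2*t))/2 = 4 + (2*t²)/2 = 4 + t²)
E(N(o)) - r(-18) = (4 + (-7)²)² - 1*610 = (4 + 49)² - 610 = 53² - 610 = 2809 - 610 = 2199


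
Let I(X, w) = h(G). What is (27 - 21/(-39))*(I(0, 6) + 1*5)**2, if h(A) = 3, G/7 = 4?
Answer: 22912/13 ≈ 1762.5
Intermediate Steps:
G = 28 (G = 7*4 = 28)
I(X, w) = 3
(27 - 21/(-39))*(I(0, 6) + 1*5)**2 = (27 - 21/(-39))*(3 + 1*5)**2 = (27 - 21*(-1/39))*(3 + 5)**2 = (27 + 7/13)*8**2 = (358/13)*64 = 22912/13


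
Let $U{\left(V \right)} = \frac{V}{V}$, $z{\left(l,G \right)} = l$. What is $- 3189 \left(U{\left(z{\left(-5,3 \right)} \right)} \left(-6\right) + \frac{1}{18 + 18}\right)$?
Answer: $\frac{228545}{12} \approx 19045.0$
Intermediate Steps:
$U{\left(V \right)} = 1$
$- 3189 \left(U{\left(z{\left(-5,3 \right)} \right)} \left(-6\right) + \frac{1}{18 + 18}\right) = - 3189 \left(1 \left(-6\right) + \frac{1}{18 + 18}\right) = - 3189 \left(-6 + \frac{1}{36}\right) = \left(-3189\right) \left(- \frac{215}{36}\right) = \frac{228545}{12}$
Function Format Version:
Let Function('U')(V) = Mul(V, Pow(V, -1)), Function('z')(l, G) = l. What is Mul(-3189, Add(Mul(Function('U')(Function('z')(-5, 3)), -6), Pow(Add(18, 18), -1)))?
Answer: Rational(228545, 12) ≈ 19045.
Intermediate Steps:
Function('U')(V) = 1
Mul(-3189, Add(Mul(Function('U')(Function('z')(-5, 3)), -6), Pow(Add(18, 18), -1))) = Mul(-3189, Add(Mul(1, -6), Pow(Add(18, 18), -1))) = Mul(-3189, Add(-6, Pow(36, -1))) = Mul(-3189, Add(-6, Rational(1, 36))) = Mul(-3189, Rational(-215, 36)) = Rational(228545, 12)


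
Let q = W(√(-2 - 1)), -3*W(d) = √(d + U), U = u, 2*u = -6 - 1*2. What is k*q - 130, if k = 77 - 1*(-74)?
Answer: -130 - 151*√(-4 + I*√3)/3 ≈ -151.32 - 102.9*I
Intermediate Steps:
k = 151 (k = 77 + 74 = 151)
u = -4 (u = (-6 - 1*2)/2 = (-6 - 2)/2 = (½)*(-8) = -4)
U = -4
W(d) = -√(-4 + d)/3 (W(d) = -√(d - 4)/3 = -√(-4 + d)/3)
q = -√(-4 + I*√3)/3 (q = -√(-4 + √(-2 - 1))/3 = -√(-4 + √(-3))/3 = -√(-4 + I*√3)/3 ≈ -0.1412 - 0.68146*I)
k*q - 130 = 151*(-√(-4 + I*√3)/3) - 130 = -151*√(-4 + I*√3)/3 - 130 = -130 - 151*√(-4 + I*√3)/3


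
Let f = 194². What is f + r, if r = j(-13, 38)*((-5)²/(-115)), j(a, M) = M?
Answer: 865438/23 ≈ 37628.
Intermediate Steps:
f = 37636
r = -190/23 (r = 38*((-5)²/(-115)) = 38*(25*(-1/115)) = 38*(-5/23) = -190/23 ≈ -8.2609)
f + r = 37636 - 190/23 = 865438/23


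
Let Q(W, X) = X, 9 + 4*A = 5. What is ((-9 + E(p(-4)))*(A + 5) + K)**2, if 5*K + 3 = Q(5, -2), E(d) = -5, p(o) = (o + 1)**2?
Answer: 3249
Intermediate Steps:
A = -1 (A = -9/4 + (1/4)*5 = -9/4 + 5/4 = -1)
p(o) = (1 + o)**2
K = -1 (K = -3/5 + (1/5)*(-2) = -3/5 - 2/5 = -1)
((-9 + E(p(-4)))*(A + 5) + K)**2 = ((-9 - 5)*(-1 + 5) - 1)**2 = (-14*4 - 1)**2 = (-56 - 1)**2 = (-57)**2 = 3249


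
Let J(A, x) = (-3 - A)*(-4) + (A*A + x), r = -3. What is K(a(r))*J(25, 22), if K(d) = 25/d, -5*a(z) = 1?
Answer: -94875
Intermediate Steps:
a(z) = -1/5 (a(z) = -1/5*1 = -1/5)
J(A, x) = 12 + x + A**2 + 4*A (J(A, x) = (12 + 4*A) + (A**2 + x) = (12 + 4*A) + (x + A**2) = 12 + x + A**2 + 4*A)
K(a(r))*J(25, 22) = (25/(-1/5))*(12 + 22 + 25**2 + 4*25) = (25*(-5))*(12 + 22 + 625 + 100) = -125*759 = -94875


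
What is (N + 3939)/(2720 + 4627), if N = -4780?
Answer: -841/7347 ≈ -0.11447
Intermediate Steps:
(N + 3939)/(2720 + 4627) = (-4780 + 3939)/(2720 + 4627) = -841/7347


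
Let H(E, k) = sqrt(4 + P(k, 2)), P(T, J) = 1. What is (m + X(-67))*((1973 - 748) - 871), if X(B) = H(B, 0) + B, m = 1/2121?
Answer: -16768508/707 + 354*sqrt(5) ≈ -22926.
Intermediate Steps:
m = 1/2121 ≈ 0.00047148
H(E, k) = sqrt(5) (H(E, k) = sqrt(4 + 1) = sqrt(5))
X(B) = B + sqrt(5) (X(B) = sqrt(5) + B = B + sqrt(5))
(m + X(-67))*((1973 - 748) - 871) = (1/2121 + (-67 + sqrt(5)))*((1973 - 748) - 871) = (-142106/2121 + sqrt(5))*(1225 - 871) = (-142106/2121 + sqrt(5))*354 = -16768508/707 + 354*sqrt(5)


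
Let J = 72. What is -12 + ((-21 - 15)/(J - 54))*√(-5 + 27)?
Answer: -12 - 2*√22 ≈ -21.381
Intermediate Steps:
-12 + ((-21 - 15)/(J - 54))*√(-5 + 27) = -12 + ((-21 - 15)/(72 - 54))*√(-5 + 27) = -12 + (-36/18)*√22 = -12 + (-36*1/18)*√22 = -12 - 2*√22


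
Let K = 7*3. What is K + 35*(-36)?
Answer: -1239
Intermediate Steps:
K = 21
K + 35*(-36) = 21 + 35*(-36) = 21 - 1260 = -1239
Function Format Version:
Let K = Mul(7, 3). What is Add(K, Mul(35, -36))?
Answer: -1239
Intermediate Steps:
K = 21
Add(K, Mul(35, -36)) = Add(21, Mul(35, -36)) = Add(21, -1260) = -1239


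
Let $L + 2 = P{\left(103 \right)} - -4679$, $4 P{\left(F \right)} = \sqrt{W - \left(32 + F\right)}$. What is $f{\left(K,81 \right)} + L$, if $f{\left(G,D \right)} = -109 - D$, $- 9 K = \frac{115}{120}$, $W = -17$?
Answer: $4487 + \frac{i \sqrt{38}}{2} \approx 4487.0 + 3.0822 i$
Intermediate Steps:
$K = - \frac{23}{216}$ ($K = - \frac{115 \cdot \frac{1}{120}}{9} = \left(- \frac{1}{9}\right) \frac{23}{24} = - \frac{23}{216} \approx -0.10648$)
$P{\left(F \right)} = \frac{\sqrt{-49 - F}}{4}$ ($P{\left(F \right)} = \frac{\sqrt{-17 - \left(32 + F\right)}}{4} = \frac{\sqrt{-49 - F}}{4}$)
$L = 4677 + \frac{i \sqrt{38}}{2}$ ($L = -2 + \left(\frac{\sqrt{-49 - 103}}{4} - -4679\right) = -2 + \left(\frac{\sqrt{-49 - 103}}{4} + 4679\right) = -2 + \left(\frac{\sqrt{-152}}{4} + 4679\right) = -2 + \left(\frac{2 i \sqrt{38}}{4} + 4679\right) = -2 + \left(\frac{i \sqrt{38}}{2} + 4679\right) = -2 + \left(4679 + \frac{i \sqrt{38}}{2}\right) = 4677 + \frac{i \sqrt{38}}{2} \approx 4677.0 + 3.0822 i$)
$f{\left(K,81 \right)} + L = \left(-109 - 81\right) + \left(4677 + \frac{i \sqrt{38}}{2}\right) = -190 + \left(4677 + \frac{i \sqrt{38}}{2}\right) = 4487 + \frac{i \sqrt{38}}{2}$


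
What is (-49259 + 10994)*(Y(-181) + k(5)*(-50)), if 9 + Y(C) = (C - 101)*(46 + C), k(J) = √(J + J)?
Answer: -1456404165 + 1913250*√10 ≈ -1.4504e+9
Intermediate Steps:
k(J) = √2*√J (k(J) = √(2*J) = √2*√J)
Y(C) = -9 + (-101 + C)*(46 + C) (Y(C) = -9 + (C - 101)*(46 + C) = -9 + (-101 + C)*(46 + C))
(-49259 + 10994)*(Y(-181) + k(5)*(-50)) = (-49259 + 10994)*((-4655 + (-181)² - 55*(-181)) + (√2*√5)*(-50)) = -38265*((-4655 + 32761 + 9955) + √10*(-50)) = -38265*(38061 - 50*√10) = -1456404165 + 1913250*√10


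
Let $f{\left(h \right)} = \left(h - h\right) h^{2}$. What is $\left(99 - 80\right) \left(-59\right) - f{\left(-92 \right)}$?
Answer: $-1121$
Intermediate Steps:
$f{\left(h \right)} = 0$ ($f{\left(h \right)} = 0 h^{2} = 0$)
$\left(99 - 80\right) \left(-59\right) - f{\left(-92 \right)} = \left(99 - 80\right) \left(-59\right) - 0 = 19 \left(-59\right) + 0 = -1121 + 0 = -1121$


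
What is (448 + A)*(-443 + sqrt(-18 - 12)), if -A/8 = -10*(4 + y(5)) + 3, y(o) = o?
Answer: -506792 + 1144*I*sqrt(30) ≈ -5.0679e+5 + 6265.9*I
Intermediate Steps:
A = 696 (A = -8*(-10*(4 + 5) + 3) = -8*(-90 + 3) = -8*(-87) = 696)
(448 + A)*(-443 + sqrt(-18 - 12)) = (448 + 696)*(-443 + sqrt(-18 - 12)) = 1144*(-443 + sqrt(-30)) = 1144*(-443 + I*sqrt(30)) = -506792 + 1144*I*sqrt(30)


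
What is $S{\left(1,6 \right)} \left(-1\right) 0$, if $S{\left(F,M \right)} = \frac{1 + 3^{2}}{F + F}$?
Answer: $0$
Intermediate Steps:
$S{\left(F,M \right)} = \frac{5}{F}$ ($S{\left(F,M \right)} = \frac{1 + 9}{2 F} = 10 \frac{1}{2 F} = \frac{5}{F}$)
$S{\left(1,6 \right)} \left(-1\right) 0 = \frac{5}{1} \left(-1\right) 0 = 5 \cdot 1 \left(-1\right) 0 = 5 \left(-1\right) 0 = \left(-5\right) 0 = 0$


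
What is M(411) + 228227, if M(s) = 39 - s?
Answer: 227855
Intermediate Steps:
M(411) + 228227 = (39 - 1*411) + 228227 = (39 - 411) + 228227 = -372 + 228227 = 227855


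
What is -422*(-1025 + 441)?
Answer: 246448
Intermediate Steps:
-422*(-1025 + 441) = -422*(-584) = 246448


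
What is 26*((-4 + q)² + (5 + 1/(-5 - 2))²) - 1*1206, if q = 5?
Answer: -27764/49 ≈ -566.61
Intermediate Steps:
26*((-4 + q)² + (5 + 1/(-5 - 2))²) - 1*1206 = 26*((-4 + 5)² + (5 + 1/(-5 - 2))²) - 1*1206 = 26*(1² + (5 + 1/(-7))²) - 1206 = 26*(1 + (5 - ⅐)²) - 1206 = 26*(1 + (34/7)²) - 1206 = 26*(1 + 1156/49) - 1206 = 26*(1205/49) - 1206 = 31330/49 - 1206 = -27764/49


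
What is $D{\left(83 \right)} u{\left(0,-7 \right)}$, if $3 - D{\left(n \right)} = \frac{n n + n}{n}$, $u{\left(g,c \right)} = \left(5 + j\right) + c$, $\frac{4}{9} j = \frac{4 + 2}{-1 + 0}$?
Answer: $\frac{2511}{2} \approx 1255.5$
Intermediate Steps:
$j = - \frac{27}{2}$ ($j = \frac{9 \frac{4 + 2}{-1 + 0}}{4} = \frac{9 \frac{6}{-1}}{4} = \frac{9 \cdot 6 \left(-1\right)}{4} = \frac{9}{4} \left(-6\right) = - \frac{27}{2} \approx -13.5$)
$u{\left(g,c \right)} = - \frac{17}{2} + c$ ($u{\left(g,c \right)} = \left(5 - \frac{27}{2}\right) + c = - \frac{17}{2} + c$)
$D{\left(n \right)} = 3 - \frac{n + n^{2}}{n}$ ($D{\left(n \right)} = 3 - \frac{n n + n}{n} = 3 - \frac{n^{2} + n}{n} = 3 - \frac{n + n^{2}}{n}$)
$D{\left(83 \right)} u{\left(0,-7 \right)} = \left(2 - 83\right) \left(- \frac{17}{2} - 7\right) = \left(2 - 83\right) \left(- \frac{31}{2}\right) = \left(-81\right) \left(- \frac{31}{2}\right) = \frac{2511}{2}$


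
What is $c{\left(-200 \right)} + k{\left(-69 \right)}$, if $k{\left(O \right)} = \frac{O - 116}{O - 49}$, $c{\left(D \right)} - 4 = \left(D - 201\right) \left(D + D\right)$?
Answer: $\frac{18927857}{118} \approx 1.6041 \cdot 10^{5}$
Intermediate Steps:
$c{\left(D \right)} = 4 + 2 D \left(-201 + D\right)$ ($c{\left(D \right)} = 4 + \left(D - 201\right) \left(D + D\right) = 4 + \left(-201 + D\right) 2 D = 4 + 2 D \left(-201 + D\right)$)
$k{\left(O \right)} = \frac{-116 + O}{-49 + O}$
$c{\left(-200 \right)} + k{\left(-69 \right)} = \left(4 - -80400 + 2 \left(-200\right)^{2}\right) + \frac{-116 - 69}{-49 - 69} = \left(4 + 80400 + 2 \cdot 40000\right) + \frac{1}{-118} \left(-185\right) = \left(4 + 80400 + 80000\right) - - \frac{185}{118} = 160404 + \frac{185}{118} = \frac{18927857}{118}$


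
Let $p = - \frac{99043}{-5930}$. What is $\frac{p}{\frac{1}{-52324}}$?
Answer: $- \frac{2591162966}{2965} \approx -8.7392 \cdot 10^{5}$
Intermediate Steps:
$p = \frac{99043}{5930}$ ($p = \left(-99043\right) \left(- \frac{1}{5930}\right) = \frac{99043}{5930} \approx 16.702$)
$\frac{p}{\frac{1}{-52324}} = \frac{99043}{5930 \frac{1}{-52324}} = \frac{99043}{5930 \left(- \frac{1}{52324}\right)} = \frac{99043}{5930} \left(-52324\right) = - \frac{2591162966}{2965}$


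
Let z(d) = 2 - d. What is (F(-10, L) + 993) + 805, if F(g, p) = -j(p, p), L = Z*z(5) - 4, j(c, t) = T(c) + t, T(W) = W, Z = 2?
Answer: 1818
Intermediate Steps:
j(c, t) = c + t
L = -10 (L = 2*(2 - 1*5) - 4 = 2*(2 - 5) - 4 = 2*(-3) - 4 = -6 - 4 = -10)
F(g, p) = -2*p (F(g, p) = -(p + p) = -2*p)
(F(-10, L) + 993) + 805 = (-2*(-10) + 993) + 805 = (20 + 993) + 805 = 1013 + 805 = 1818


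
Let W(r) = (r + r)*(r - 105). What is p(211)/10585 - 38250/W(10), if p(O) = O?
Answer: 8105543/402230 ≈ 20.152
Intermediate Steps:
W(r) = 2*r*(-105 + r) (W(r) = (2*r)*(-105 + r) = 2*r*(-105 + r))
p(211)/10585 - 38250/W(10) = 211/10585 - 38250*1/(20*(-105 + 10)) = 211*(1/10585) - 38250/(2*10*(-95)) = 211/10585 - 38250/(-1900) = 211/10585 - 38250*(-1/1900) = 211/10585 + 765/38 = 8105543/402230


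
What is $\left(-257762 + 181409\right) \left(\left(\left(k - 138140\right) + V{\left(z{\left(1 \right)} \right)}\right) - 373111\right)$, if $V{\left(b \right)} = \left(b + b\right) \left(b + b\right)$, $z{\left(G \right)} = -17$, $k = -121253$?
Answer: $48205313844$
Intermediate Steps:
$V{\left(b \right)} = 4 b^{2}$ ($V{\left(b \right)} = 2 b 2 b = 4 b^{2}$)
$\left(-257762 + 181409\right) \left(\left(\left(k - 138140\right) + V{\left(z{\left(1 \right)} \right)}\right) - 373111\right) = \left(-257762 + 181409\right) \left(\left(\left(-121253 - 138140\right) + 4 \left(-17\right)^{2}\right) - 373111\right) = - 76353 \left(\left(-259393 + 4 \cdot 289\right) - 373111\right) = - 76353 \left(\left(-259393 + 1156\right) - 373111\right) = - 76353 \left(-258237 - 373111\right) = \left(-76353\right) \left(-631348\right) = 48205313844$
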